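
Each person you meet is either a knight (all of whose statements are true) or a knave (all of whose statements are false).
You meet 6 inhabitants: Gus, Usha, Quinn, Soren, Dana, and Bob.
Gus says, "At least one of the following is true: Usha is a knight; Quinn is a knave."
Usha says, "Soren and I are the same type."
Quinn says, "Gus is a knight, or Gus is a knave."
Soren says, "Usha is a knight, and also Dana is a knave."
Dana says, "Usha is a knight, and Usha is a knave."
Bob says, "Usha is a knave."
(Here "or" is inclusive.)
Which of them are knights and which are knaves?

Gus is a knight, Usha is a knight, Quinn is a knight, Soren is a knight, Dana is a knave, and Bob is a knave.

Since Gus is a knight, "at least one of the following is true: Usha is a knight; Quinn is a knave" needs to be true, which holds.
Usha is a knight, and the claim "Soren and I are the same type" is indeed true.
Quinn (knight): "Gus is a knight, or Gus is a knave" — true. ✓
As a knight, Soren's statement "Usha is a knight, and also Dana is a knave" should be true; it is.
Since Dana is a knave, "Usha is a knight, and Usha is a knave" needs to be False, which holds.
Bob is a knave, so "Usha is a knave" must be False — and it is.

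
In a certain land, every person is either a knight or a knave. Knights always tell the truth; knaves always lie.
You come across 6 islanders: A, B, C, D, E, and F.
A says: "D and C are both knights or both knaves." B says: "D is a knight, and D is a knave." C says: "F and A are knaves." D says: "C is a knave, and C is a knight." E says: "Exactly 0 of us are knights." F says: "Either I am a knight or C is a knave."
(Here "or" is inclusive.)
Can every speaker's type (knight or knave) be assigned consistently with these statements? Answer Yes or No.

One consistent assignment: A=knight, B=knave, C=knave, D=knave, E=knave, F=knight.

Yes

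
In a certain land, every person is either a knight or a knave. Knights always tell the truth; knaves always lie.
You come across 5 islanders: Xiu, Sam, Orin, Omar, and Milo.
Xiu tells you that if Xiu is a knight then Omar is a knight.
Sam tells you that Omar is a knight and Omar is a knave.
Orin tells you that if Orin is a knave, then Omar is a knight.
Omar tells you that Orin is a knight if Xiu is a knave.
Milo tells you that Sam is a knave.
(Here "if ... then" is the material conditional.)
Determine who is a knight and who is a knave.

Xiu is a knight, Sam is a knave, Orin is a knight, Omar is a knight, and Milo is a knight.

Xiu is a knight, and the claim "if Xiu is a knight then Omar is a knight" is indeed True.
Sam is a knave; "Omar is a knight and Omar is a knave" is false, as required.
Orin is a knight; "if Orin is a knave, then Omar is a knight" is True, as required.
Omar (knight): "Orin is a knight if Xiu is a knave" — True. ✓
Since Milo is a knight, "Sam is a knave" needs to be True, which holds.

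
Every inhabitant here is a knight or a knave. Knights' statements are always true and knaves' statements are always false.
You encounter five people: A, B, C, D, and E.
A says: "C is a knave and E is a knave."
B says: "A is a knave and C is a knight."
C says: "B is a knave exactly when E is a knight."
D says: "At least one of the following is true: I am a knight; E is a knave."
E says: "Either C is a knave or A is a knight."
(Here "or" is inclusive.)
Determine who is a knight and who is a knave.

A is a knave, B is a knight, C is a knight, D is a knight, and E is a knave.

A is a knave; "C is a knave and E is a knave" is False, as required.
B is a knight, so "A is a knave and C is a knight" must be true — and it is.
C is a knight, and the claim "B is a knave exactly when E is a knight" is indeed true.
D is a knight, and the claim "at least one of the following is true: I am a knight; E is a knave" is indeed true.
Since E is a knave, "either C is a knave or A is a knight" needs to be False, which holds.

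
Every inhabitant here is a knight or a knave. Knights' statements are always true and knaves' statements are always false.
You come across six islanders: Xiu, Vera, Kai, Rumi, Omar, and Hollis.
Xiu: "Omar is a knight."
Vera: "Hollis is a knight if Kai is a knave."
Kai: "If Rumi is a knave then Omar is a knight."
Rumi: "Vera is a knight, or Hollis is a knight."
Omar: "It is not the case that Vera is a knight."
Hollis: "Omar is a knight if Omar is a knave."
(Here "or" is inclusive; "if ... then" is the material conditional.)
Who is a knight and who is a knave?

As a knave, Xiu's statement "Omar is a knight" should be False; it is.
Vera is a knight, so "Hollis is a knight if Kai is a knave" must be True — and it is.
Kai is a knight, so "if Rumi is a knave then Omar is a knight" must be True — and it is.
Since Rumi is a knight, "Vera is a knight, or Hollis is a knight" needs to be True, which holds.
Omar is a knave; "it is not the case that Vera is a knight" is False, as required.
Hollis is a knave, so "Omar is a knight if Omar is a knave" must be False — and it is.

Xiu is a knave, Vera is a knight, Kai is a knight, Rumi is a knight, Omar is a knave, and Hollis is a knave.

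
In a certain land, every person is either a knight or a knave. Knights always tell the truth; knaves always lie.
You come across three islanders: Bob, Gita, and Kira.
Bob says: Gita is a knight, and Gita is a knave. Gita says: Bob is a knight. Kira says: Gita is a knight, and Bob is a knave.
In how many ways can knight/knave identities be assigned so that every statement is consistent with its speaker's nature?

1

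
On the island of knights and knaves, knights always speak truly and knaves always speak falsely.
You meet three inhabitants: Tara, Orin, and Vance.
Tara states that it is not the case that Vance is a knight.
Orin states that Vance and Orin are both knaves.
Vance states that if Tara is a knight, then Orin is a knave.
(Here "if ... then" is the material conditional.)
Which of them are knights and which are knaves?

Tara is a knave, Orin is a knave, and Vance is a knight.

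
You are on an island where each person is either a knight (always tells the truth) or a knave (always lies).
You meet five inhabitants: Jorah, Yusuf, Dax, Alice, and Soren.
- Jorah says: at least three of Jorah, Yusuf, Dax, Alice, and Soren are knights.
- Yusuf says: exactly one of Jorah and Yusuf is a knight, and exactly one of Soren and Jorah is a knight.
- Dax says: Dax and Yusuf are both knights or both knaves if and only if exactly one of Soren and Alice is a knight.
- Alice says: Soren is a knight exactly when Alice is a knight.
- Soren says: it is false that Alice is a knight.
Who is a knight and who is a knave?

Jorah is a knave, Yusuf is a knight, Dax is a knave, Alice is a knave, and Soren is a knight.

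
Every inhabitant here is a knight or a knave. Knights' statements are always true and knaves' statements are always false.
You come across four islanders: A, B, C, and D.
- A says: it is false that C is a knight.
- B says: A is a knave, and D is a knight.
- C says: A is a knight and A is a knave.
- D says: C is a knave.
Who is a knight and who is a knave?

As a knight, A's statement "it is false that C is a knight" should be True; it is.
B is a knave, so "A is a knave, and D is a knight" must be False — and it is.
C is a knave; "A is a knight and A is a knave" is False, as required.
D is a knight, so "C is a knave" must be True — and it is.

A is a knight, B is a knave, C is a knave, and D is a knight.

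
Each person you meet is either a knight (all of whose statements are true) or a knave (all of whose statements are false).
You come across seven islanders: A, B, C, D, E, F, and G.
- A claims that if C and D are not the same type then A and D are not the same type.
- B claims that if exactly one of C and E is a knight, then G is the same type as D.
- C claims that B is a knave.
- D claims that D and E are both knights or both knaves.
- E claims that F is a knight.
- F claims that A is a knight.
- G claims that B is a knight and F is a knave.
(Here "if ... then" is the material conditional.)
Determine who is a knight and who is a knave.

A is a knight, B is a knight, C is a knave, D is a knave, E is a knight, F is a knight, and G is a knave.

As a knight, A's statement "if C and D are not the same type then A and D are not the same type" should be true; it is.
B is a knight, and the claim "if exactly one of C and E is a knight, then G is the same type as D" is indeed true.
C is a knave; "B is a knave" is false, as required.
As a knave, D's statement "D and E are both knights or both knaves" should be false; it is.
As a knight, E's statement "F is a knight" should be true; it is.
F is a knight, so "A is a knight" must be true — and it is.
G is a knave; "B is a knight and F is a knave" is false, as required.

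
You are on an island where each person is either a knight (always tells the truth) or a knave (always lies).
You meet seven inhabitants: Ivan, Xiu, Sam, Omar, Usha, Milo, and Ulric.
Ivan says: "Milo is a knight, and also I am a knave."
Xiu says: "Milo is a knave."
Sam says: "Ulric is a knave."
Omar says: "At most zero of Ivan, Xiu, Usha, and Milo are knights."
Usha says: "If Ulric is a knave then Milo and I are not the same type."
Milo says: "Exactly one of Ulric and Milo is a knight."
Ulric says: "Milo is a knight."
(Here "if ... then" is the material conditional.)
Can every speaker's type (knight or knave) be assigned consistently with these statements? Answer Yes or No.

Yes

One consistent assignment: Ivan=knave, Xiu=knight, Sam=knight, Omar=knave, Usha=knight, Milo=knave, Ulric=knave.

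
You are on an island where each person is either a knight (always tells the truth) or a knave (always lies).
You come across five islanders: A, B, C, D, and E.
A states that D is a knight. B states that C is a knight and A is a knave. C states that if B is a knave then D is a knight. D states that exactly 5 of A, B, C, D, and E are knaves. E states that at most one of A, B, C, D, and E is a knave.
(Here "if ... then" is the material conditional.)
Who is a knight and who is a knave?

Since A is a knave, "D is a knight" needs to be false, which holds.
B is a knight, and the claim "C is a knight and A is a knave" is indeed true.
C is a knight; "if B is a knave then D is a knight" is true, as required.
D (knave): "exactly 5 of A, B, C, D, and E are knaves" — false. ✓
E is a knave, so "at most one of A, B, C, D, and E is a knave" must be false — and it is.

Knights: B and C. Knaves: A, D, and E.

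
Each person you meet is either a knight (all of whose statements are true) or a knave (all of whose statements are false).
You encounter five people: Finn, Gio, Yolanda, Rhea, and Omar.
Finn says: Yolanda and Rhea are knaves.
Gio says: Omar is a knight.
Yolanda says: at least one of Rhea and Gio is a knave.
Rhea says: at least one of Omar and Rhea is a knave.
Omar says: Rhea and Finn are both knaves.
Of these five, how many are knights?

2

The unique consistent assignment is Finn=knave, Gio=knave, Yolanda=knight, Rhea=knight, Omar=knave.
That has 2 knights.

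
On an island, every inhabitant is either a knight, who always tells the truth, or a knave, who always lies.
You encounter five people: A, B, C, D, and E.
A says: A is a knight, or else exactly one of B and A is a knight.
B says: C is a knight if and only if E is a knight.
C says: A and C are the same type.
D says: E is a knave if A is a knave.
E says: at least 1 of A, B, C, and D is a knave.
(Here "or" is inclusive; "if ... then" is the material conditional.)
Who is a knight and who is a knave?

A is a knight; "A is a knight, or else exactly one of B and A is a knight" is True, as required.
As a knave, B's statement "C is a knight if and only if E is a knight" should be false; it is.
C is a knave, so "A and C are the same type" must be false — and it is.
D (knight): "E is a knave if A is a knave" — True. ✓
As a knight, E's statement "at least 1 of A, B, C, and D is a knave" should be True; it is.

Knights: A, D, and E. Knaves: B and C.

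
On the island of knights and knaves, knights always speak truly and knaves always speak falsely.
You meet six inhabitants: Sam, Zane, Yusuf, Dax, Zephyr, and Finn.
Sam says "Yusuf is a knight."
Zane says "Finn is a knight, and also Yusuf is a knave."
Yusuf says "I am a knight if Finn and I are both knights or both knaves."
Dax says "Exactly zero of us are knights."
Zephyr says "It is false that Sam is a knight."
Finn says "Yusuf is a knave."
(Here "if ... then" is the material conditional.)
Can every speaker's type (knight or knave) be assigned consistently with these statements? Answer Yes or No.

Yes

One consistent assignment: Sam=knight, Zane=knave, Yusuf=knight, Dax=knave, Zephyr=knave, Finn=knave.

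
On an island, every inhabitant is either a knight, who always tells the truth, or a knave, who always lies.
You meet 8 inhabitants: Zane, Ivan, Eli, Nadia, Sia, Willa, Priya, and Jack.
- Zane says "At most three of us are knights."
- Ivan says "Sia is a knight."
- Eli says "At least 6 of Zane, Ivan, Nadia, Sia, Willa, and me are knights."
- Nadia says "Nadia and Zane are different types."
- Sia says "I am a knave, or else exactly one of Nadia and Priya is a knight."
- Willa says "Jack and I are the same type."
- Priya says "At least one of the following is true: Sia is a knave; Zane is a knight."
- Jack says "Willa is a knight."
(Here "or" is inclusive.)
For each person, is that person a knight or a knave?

Knights: Ivan, Nadia, Sia, Willa, and Jack. Knaves: Zane, Eli, and Priya.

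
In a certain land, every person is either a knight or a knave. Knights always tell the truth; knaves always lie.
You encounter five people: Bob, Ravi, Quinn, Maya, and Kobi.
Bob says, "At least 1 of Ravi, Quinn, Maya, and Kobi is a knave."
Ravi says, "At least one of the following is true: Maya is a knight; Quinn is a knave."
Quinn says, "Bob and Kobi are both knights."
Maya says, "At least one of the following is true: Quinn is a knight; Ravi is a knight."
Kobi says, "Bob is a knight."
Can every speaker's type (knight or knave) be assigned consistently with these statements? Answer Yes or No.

No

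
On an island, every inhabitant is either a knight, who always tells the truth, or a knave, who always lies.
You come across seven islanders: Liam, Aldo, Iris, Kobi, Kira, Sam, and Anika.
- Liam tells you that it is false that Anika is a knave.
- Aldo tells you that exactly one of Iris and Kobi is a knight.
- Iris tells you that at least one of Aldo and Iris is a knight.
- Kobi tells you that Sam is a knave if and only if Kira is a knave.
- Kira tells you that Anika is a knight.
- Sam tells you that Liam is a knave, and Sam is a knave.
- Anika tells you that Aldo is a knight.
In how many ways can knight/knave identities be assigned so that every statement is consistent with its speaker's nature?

1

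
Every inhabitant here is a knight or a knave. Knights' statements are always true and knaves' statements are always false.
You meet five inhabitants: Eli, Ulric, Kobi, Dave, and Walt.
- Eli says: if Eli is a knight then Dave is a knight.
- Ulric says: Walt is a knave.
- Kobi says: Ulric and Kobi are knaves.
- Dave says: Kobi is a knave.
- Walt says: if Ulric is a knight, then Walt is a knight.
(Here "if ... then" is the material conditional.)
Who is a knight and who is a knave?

Eli is a knight, and the claim "if Eli is a knight then Dave is a knight" is indeed True.
Ulric is a knight, so "Walt is a knave" must be True — and it is.
Kobi is a knave; "Ulric and Kobi are knaves" is False, as required.
Since Dave is a knight, "Kobi is a knave" needs to be True, which holds.
Since Walt is a knave, "if Ulric is a knight, then Walt is a knight" needs to be False, which holds.

Knights: Eli, Ulric, and Dave. Knaves: Kobi and Walt.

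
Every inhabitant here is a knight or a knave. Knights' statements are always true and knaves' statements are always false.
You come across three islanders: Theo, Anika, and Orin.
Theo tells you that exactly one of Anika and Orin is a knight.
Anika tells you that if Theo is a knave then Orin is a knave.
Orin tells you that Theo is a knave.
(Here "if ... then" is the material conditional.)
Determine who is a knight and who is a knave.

Suppose Theo is a knave. Then Theo's statement "exactly one of Anika and Orin is a knight" would have to be false. Checking the 4 ways to assign the others, none is consistent with every speaker.
(For instance, with Anika=knight, Orin=knave, Theo's claim "exactly one of Anika and Orin is a knight" comes out true where it would need to be false.)
So Theo must be a knight, making "exactly one of Anika and Orin is a knight" true. Taking Theo=knight, Anika=knight, Orin=knave, each remaining statement checks out:
  Anika (knight): "if Theo is a knave then Orin is a knave" — true. ✓
  Orin (knave): "Theo is a knave" — false. ✓
This is the unique consistent assignment.

Theo is a knight, Anika is a knight, and Orin is a knave.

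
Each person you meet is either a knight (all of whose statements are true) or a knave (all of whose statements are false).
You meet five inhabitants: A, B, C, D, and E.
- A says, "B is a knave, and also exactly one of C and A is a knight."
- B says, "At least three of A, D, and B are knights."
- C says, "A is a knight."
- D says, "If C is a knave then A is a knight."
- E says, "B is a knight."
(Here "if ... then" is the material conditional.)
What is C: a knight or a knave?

C is a knave.

Consistent assignments: {A=knave, B=knave, C=knave, D=knave, E=knave}
In every consistent assignment, C is a knave.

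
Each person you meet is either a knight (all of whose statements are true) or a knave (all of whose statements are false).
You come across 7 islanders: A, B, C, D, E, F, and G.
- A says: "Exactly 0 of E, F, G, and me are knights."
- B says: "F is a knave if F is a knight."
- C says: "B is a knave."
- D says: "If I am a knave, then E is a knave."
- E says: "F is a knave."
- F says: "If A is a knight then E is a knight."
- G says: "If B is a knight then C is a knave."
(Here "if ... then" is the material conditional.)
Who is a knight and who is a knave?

Knights: C, D, F, and G. Knaves: A, B, and E.

Since A is a knave, "exactly 0 of E, F, G, and me are knights" needs to be False, which holds.
B is a knave; "F is a knave if F is a knight" is False, as required.
Since C is a knight, "B is a knave" needs to be True, which holds.
D is a knight; "if I am a knave, then E is a knave" is True, as required.
Since E is a knave, "F is a knave" needs to be False, which holds.
F is a knight; "if A is a knight then E is a knight" is True, as required.
G is a knight; "if B is a knight then C is a knave" is True, as required.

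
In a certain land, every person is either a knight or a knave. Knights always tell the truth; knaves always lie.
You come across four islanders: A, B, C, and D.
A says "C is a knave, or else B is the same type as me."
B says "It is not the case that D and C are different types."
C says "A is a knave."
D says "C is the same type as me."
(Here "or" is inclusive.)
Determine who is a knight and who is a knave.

Suppose A is a knight. Then A's statement "C is a knave, or else B is the same type as me" would have to be true. Checking the 8 ways to assign the others, none is consistent with every speaker.
(For instance, with B=knight, C=knight, D=knight, C's claim "A is a knave" comes out false where it would need to be true.)
So A must be a knave, making "C is a knave, or else B is the same type as me" false. Taking A=knave, B=knight, C=knight, D=knight, each remaining statement checks out:
  B (knight): "it is not the case that D and C are different types" — true. ✓
  C (knight): "A is a knave" — true. ✓
  D (knight): "C is the same type as me" — true. ✓
This is the unique consistent assignment.

Knights: B, C, and D. Knaves: A.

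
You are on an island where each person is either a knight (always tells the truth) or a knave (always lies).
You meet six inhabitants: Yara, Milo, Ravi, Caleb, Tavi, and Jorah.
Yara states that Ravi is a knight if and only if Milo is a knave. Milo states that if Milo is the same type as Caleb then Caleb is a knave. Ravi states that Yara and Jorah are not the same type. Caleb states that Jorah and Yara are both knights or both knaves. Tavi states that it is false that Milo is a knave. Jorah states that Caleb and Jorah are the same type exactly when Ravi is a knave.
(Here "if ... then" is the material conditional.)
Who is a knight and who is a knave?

Yara is a knave, Milo is a knight, Ravi is a knight, Caleb is a knave, Tavi is a knight, and Jorah is a knight.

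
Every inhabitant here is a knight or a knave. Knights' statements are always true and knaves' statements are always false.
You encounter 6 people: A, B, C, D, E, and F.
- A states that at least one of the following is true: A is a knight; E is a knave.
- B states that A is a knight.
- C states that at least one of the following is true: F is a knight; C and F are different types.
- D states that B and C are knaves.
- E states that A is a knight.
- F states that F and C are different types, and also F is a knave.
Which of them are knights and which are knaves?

A is a knight, B is a knight, C is a knave, D is a knave, E is a knight, and F is a knave.

Since A is a knight, "at least one of the following is true: A is a knight; E is a knave" needs to be True, which holds.
B is a knight, and the claim "A is a knight" is indeed True.
Since C is a knave, "at least one of the following is true: F is a knight; C and F are different types" needs to be false, which holds.
As a knave, D's statement "B and C are knaves" should be false; it is.
E is a knight, so "A is a knight" must be True — and it is.
F (knave): "F and C are different types, and also F is a knave" — false. ✓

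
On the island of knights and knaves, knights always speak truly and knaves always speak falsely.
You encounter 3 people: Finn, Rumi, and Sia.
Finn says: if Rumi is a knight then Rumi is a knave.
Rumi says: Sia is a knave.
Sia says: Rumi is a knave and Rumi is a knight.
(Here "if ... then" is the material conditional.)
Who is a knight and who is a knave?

Knights: Rumi. Knaves: Finn and Sia.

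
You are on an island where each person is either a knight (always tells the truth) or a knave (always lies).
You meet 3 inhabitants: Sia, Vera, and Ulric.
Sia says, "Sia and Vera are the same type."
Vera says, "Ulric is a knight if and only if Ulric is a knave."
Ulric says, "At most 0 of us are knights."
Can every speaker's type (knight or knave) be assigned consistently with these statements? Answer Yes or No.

No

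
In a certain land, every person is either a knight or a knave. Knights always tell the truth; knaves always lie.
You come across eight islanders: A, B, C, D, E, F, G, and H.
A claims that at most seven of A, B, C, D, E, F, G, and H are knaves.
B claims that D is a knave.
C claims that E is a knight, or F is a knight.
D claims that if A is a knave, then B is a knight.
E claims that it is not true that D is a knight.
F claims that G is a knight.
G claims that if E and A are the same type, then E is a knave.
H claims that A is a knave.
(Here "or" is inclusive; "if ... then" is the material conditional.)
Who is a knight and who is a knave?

A (knight): "at most seven of A, B, C, D, E, F, G, and H are knaves" — true. ✓
As a knave, B's statement "D is a knave" should be false; it is.
C is a knight, so "E is a knight, or F is a knight" must be true — and it is.
D is a knight, and the claim "if A is a knave, then B is a knight" is indeed true.
E (knave): "it is not true that D is a knight" — false. ✓
F is a knight, and the claim "G is a knight" is indeed true.
As a knight, G's statement "if E and A are the same type, then E is a knave" should be true; it is.
H is a knave, and the claim "A is a knave" is indeed false.

Knights: A, C, D, F, and G. Knaves: B, E, and H.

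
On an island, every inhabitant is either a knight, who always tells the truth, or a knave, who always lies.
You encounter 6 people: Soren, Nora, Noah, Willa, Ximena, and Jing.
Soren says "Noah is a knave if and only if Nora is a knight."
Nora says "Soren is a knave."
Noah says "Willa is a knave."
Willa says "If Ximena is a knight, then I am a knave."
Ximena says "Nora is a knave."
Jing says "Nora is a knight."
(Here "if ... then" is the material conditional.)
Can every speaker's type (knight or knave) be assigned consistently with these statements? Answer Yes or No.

Checking all 64 assignments, each has at least one speaker whose statement's truth value contradicts their type.

No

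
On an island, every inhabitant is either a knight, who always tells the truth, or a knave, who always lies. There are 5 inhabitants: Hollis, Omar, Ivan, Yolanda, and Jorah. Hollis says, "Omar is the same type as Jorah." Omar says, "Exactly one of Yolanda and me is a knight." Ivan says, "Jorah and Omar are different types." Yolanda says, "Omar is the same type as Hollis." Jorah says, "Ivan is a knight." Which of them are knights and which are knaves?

Hollis is a knight, Omar is a knave, Ivan is a knave, Yolanda is a knave, and Jorah is a knave.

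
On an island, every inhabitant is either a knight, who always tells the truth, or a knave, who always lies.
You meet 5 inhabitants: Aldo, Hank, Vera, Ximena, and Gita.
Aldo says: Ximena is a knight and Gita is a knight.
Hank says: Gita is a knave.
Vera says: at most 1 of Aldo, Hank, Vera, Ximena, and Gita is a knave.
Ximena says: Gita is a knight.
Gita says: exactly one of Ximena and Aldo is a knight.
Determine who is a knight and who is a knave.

Aldo is a knave, so "Ximena is a knight and Gita is a knight" must be false — and it is.
Hank is a knight, so "Gita is a knave" must be true — and it is.
Vera is a knave; "at most 1 of Aldo, Hank, Vera, Ximena, and Gita is a knave" is false, as required.
As a knave, Ximena's statement "Gita is a knight" should be false; it is.
Gita is a knave, so "exactly one of Ximena and Aldo is a knight" must be false — and it is.

Aldo is a knave, Hank is a knight, Vera is a knave, Ximena is a knave, and Gita is a knave.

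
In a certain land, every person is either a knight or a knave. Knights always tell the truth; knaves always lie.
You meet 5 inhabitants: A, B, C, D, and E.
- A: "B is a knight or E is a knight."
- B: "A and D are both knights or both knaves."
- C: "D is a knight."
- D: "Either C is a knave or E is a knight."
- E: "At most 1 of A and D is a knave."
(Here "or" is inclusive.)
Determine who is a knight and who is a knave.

Knights: A, B, C, D, and E. Knaves: none.

A is a knight, and the claim "B is a knight or E is a knight" is indeed true.
B is a knight; "A and D are both knights or both knaves" is true, as required.
C is a knight; "D is a knight" is true, as required.
D is a knight, so "either C is a knave or E is a knight" must be true — and it is.
As a knight, E's statement "at most 1 of A and D is a knave" should be true; it is.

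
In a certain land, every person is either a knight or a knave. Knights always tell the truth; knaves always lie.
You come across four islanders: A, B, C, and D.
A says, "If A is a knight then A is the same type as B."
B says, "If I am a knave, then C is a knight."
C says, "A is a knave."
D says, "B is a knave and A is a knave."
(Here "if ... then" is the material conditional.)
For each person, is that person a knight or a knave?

A is a knight, B is a knight, C is a knave, and D is a knave.

Suppose A is a knave. Then A's statement "if A is a knight then A is the same type as B" would have to be false. Checking the 8 ways to assign the others, none is consistent with every speaker.
(For instance, with B=knight, C=knave, D=knave, A's claim "if A is a knight then A is the same type as B" comes out true where it would need to be false.)
So A must be a knight, making "if A is a knight then A is the same type as B" true. Taking A=knight, B=knight, C=knave, D=knave, each remaining statement checks out:
  B (knight): "if I am a knave, then C is a knight" — true. ✓
  C (knave): "A is a knave" — false. ✓
  D (knave): "B is a knave and A is a knave" — false. ✓
This is the unique consistent assignment.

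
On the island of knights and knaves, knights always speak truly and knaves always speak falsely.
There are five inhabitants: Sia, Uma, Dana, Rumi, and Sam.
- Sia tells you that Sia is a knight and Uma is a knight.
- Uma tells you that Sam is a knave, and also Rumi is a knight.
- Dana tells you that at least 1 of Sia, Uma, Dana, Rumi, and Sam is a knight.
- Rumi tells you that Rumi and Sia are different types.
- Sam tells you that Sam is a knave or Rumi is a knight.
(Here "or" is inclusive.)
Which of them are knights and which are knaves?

Sia is a knave, Uma is a knave, Dana is a knight, Rumi is a knight, and Sam is a knight.

Suppose Sia is a knight. Then Sia's statement "Sia is a knight and Uma is a knight" would have to be true. Checking the 16 ways to assign the others, none is consistent with every speaker.
(For instance, with Uma=knave, Dana=knight, Rumi=knight, Sam=knight, Sia's claim "Sia is a knight and Uma is a knight" comes out false where it would need to be true.)
So Sia must be a knave, making "Sia is a knight and Uma is a knight" false. Taking Sia=knave, Uma=knave, Dana=knight, Rumi=knight, Sam=knight, each remaining statement checks out:
  Uma (knave): "Sam is a knave, and also Rumi is a knight" — false. ✓
  Dana (knight): "at least 1 of Sia, Uma, Dana, Rumi, and Sam is a knight" — true. ✓
  Rumi (knight): "Rumi and Sia are different types" — true. ✓
  Sam (knight): "Sam is a knave or Rumi is a knight" — true. ✓
This is the unique consistent assignment.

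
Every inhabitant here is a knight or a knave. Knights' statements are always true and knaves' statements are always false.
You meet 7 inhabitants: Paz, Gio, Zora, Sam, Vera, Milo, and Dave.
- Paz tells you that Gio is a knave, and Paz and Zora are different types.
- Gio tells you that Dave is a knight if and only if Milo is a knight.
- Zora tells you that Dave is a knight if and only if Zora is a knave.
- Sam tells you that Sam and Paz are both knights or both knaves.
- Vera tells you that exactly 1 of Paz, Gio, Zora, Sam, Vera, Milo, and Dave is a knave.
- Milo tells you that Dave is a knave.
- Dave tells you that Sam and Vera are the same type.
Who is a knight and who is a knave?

Paz is a knight, Gio is a knave, Zora is a knave, Sam is a knight, Vera is a knave, Milo is a knight, and Dave is a knave.

As a knight, Paz's statement "Gio is a knave, and Paz and Zora are different types" should be true; it is.
Gio is a knave, and the claim "Dave is a knight if and only if Milo is a knight" is indeed false.
Zora is a knave, and the claim "Dave is a knight if and only if Zora is a knave" is indeed false.
Sam is a knight, so "Sam and Paz are both knights or both knaves" must be true — and it is.
Since Vera is a knave, "exactly 1 of Paz, Gio, Zora, Sam, Vera, Milo, and Dave is a knave" needs to be false, which holds.
Milo is a knight, so "Dave is a knave" must be true — and it is.
Dave is a knave, and the claim "Sam and Vera are the same type" is indeed false.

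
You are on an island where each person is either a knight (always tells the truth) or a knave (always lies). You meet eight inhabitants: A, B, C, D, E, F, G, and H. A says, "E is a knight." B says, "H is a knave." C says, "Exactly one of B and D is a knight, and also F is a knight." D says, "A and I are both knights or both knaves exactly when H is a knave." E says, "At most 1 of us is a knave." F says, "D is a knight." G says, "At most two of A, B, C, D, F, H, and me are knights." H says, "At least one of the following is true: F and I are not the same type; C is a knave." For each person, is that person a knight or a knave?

As a knave, A's statement "E is a knight" should be false; it is.
B is a knave, and the claim "H is a knave" is indeed false.
C (knave): "exactly one of B and D is a knight, and also F is a knight" — false. ✓
D is a knave, so "A and I are both knights or both knaves exactly when H is a knave" must be false — and it is.
E is a knave, and the claim "at most 1 of us is a knave" is indeed false.
F (knave): "D is a knight" — false. ✓
G is a knight, and the claim "at most two of A, B, C, D, F, H, and me are knights" is indeed True.
H is a knight; "at least one of the following is true: F and I are not the same type; C is a knave" is True, as required.

Knights: G and H. Knaves: A, B, C, D, E, and F.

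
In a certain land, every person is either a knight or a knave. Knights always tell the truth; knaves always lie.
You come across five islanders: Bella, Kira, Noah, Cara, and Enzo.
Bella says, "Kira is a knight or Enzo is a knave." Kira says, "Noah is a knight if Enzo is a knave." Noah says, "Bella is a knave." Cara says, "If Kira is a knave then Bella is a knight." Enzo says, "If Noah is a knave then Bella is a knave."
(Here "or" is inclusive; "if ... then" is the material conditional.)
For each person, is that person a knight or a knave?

Since Bella is a knight, "Kira is a knight or Enzo is a knave" needs to be true, which holds.
Kira is a knave; "Noah is a knight if Enzo is a knave" is false, as required.
Noah (knave): "Bella is a knave" — false. ✓
As a knight, Cara's statement "if Kira is a knave then Bella is a knight" should be true; it is.
Enzo is a knave; "if Noah is a knave then Bella is a knave" is false, as required.

Bella is a knight, Kira is a knave, Noah is a knave, Cara is a knight, and Enzo is a knave.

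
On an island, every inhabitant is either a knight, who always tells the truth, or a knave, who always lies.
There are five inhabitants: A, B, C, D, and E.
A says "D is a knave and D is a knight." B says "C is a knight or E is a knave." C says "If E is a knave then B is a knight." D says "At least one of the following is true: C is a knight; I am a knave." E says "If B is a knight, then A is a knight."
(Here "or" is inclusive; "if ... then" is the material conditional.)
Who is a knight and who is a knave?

A is a knave, B is a knight, C is a knight, D is a knight, and E is a knave.

Suppose A is a knight. Then A's statement "D is a knave and D is a knight" would have to be true. Checking the 16 ways to assign the others, none is consistent with every speaker.
(For instance, with B=knight, C=knight, D=knight, E=knave, A's claim "D is a knave and D is a knight" comes out false where it would need to be true.)
So A must be a knave, making "D is a knave and D is a knight" false. Taking A=knave, B=knight, C=knight, D=knight, E=knave, each remaining statement checks out:
  B (knight): "C is a knight or E is a knave" — true. ✓
  C (knight): "if E is a knave then B is a knight" — true. ✓
  D (knight): "at least one of the following is true: C is a knight; I am a knave" — true. ✓
  E (knave): "if B is a knight, then A is a knight" — false. ✓
This is the unique consistent assignment.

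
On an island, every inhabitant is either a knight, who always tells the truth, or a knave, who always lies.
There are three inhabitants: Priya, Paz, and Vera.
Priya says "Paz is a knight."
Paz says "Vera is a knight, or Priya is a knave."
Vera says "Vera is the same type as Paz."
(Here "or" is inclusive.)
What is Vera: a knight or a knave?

Vera is a knight.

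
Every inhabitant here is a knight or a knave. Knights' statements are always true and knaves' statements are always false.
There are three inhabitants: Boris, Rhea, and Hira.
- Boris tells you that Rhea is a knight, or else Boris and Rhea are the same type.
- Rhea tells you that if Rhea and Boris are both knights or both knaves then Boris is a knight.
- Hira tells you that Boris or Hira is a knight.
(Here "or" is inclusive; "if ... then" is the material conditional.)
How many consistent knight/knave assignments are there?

Consistent assignments:
  Boris=knight, Rhea=knight, Hira=knight

1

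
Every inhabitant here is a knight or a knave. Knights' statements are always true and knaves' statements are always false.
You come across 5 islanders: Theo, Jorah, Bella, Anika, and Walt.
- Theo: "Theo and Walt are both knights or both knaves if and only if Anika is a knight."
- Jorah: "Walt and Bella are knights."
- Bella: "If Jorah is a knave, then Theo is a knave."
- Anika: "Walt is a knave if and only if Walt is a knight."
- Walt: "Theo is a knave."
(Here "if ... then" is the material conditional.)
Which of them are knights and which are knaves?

Suppose Theo is a knave. Then Theo's statement "Theo and Walt are both knights or both knaves if and only if Anika is a knight" would have to be false. Checking the 16 ways to assign the others, none is consistent with every speaker.
(For instance, with Jorah=knave, Bella=knave, Anika=knave, Walt=knave, Bella's claim "if Jorah is a knave, then Theo is a knave" comes out true where it would need to be false.)
So Theo must be a knight, making "Theo and Walt are both knights or both knaves if and only if Anika is a knight" true. Taking Theo=knight, Jorah=knave, Bella=knave, Anika=knave, Walt=knave, each remaining statement checks out:
  Jorah (knave): "Walt and Bella are knights" — false. ✓
  Bella (knave): "if Jorah is a knave, then Theo is a knave" — false. ✓
  Anika (knave): "Walt is a knave if and only if Walt is a knight" — false. ✓
  Walt (knave): "Theo is a knave" — false. ✓
This is the unique consistent assignment.

Theo is a knight, Jorah is a knave, Bella is a knave, Anika is a knave, and Walt is a knave.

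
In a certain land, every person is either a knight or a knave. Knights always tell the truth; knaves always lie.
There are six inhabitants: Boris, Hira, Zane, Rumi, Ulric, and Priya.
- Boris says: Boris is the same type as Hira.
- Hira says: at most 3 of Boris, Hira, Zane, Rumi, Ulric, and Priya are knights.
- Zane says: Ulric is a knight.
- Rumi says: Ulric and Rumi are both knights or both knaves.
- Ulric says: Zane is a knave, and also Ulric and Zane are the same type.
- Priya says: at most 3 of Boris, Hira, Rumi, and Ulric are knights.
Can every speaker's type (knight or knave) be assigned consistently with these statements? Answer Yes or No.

Checking all 64 assignments, each has at least one speaker whose statement's truth value contradicts their type.

No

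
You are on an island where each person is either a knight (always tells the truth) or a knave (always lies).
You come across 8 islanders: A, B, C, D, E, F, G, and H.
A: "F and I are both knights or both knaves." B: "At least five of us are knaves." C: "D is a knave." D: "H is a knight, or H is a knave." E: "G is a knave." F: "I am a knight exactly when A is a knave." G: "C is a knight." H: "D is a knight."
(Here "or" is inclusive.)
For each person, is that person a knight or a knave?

A is a knave, B is a knave, C is a knave, D is a knight, E is a knight, F is a knight, G is a knave, and H is a knight.

Since A is a knave, "F and I are both knights or both knaves" needs to be False, which holds.
As a knave, B's statement "at least five of us are knaves" should be False; it is.
C (knave): "D is a knave" — False. ✓
D is a knight, so "H is a knight, or H is a knave" must be true — and it is.
E is a knight; "G is a knave" is true, as required.
F is a knight; "I am a knight exactly when A is a knave" is true, as required.
G is a knave; "C is a knight" is False, as required.
As a knight, H's statement "D is a knight" should be true; it is.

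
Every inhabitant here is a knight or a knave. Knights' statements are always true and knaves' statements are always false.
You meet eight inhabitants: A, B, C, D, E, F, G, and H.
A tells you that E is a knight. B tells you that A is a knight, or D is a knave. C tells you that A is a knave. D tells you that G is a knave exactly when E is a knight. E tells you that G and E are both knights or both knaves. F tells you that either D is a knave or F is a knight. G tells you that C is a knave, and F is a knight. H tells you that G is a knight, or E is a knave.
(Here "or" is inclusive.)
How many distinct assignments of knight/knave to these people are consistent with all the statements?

1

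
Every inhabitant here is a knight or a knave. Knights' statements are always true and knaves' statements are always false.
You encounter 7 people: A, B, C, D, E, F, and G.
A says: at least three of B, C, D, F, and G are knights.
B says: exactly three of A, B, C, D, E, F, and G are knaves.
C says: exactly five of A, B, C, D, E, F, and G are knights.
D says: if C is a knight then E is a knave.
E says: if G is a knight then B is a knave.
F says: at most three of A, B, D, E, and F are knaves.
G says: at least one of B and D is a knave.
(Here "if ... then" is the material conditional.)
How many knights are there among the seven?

5

The unique consistent assignment is A=knight, B=knave, C=knight, D=knave, E=knight, F=knight, G=knight.
That has 5 knights.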